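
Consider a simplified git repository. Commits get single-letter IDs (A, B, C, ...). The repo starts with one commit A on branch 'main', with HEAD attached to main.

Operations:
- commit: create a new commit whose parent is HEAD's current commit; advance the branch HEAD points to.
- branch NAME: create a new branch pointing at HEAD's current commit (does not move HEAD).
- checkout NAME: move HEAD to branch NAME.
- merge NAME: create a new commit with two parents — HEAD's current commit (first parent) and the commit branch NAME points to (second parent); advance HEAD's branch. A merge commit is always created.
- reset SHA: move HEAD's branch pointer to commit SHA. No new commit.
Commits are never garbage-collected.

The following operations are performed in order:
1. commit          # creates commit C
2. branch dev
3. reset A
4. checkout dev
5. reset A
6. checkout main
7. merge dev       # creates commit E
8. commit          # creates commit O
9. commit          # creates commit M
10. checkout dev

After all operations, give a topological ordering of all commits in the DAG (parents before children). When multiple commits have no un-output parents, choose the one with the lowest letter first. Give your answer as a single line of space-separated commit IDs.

After op 1 (commit): HEAD=main@C [main=C]
After op 2 (branch): HEAD=main@C [dev=C main=C]
After op 3 (reset): HEAD=main@A [dev=C main=A]
After op 4 (checkout): HEAD=dev@C [dev=C main=A]
After op 5 (reset): HEAD=dev@A [dev=A main=A]
After op 6 (checkout): HEAD=main@A [dev=A main=A]
After op 7 (merge): HEAD=main@E [dev=A main=E]
After op 8 (commit): HEAD=main@O [dev=A main=O]
After op 9 (commit): HEAD=main@M [dev=A main=M]
After op 10 (checkout): HEAD=dev@A [dev=A main=M]
commit A: parents=[]
commit C: parents=['A']
commit E: parents=['A', 'A']
commit M: parents=['O']
commit O: parents=['E']

Answer: A C E O M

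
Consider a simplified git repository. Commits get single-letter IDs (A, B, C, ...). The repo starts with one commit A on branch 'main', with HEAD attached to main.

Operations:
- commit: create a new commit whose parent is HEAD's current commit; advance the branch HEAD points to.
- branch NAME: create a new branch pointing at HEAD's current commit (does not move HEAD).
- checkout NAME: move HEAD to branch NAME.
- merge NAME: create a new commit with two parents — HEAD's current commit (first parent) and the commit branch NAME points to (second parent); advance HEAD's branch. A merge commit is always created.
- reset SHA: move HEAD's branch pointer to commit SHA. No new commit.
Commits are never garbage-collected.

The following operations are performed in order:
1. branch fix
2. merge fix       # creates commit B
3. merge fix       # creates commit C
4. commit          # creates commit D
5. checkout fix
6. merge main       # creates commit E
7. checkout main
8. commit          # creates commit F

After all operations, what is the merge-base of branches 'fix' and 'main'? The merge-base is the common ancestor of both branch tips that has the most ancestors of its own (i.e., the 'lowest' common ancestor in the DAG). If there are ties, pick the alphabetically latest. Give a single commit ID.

After op 1 (branch): HEAD=main@A [fix=A main=A]
After op 2 (merge): HEAD=main@B [fix=A main=B]
After op 3 (merge): HEAD=main@C [fix=A main=C]
After op 4 (commit): HEAD=main@D [fix=A main=D]
After op 5 (checkout): HEAD=fix@A [fix=A main=D]
After op 6 (merge): HEAD=fix@E [fix=E main=D]
After op 7 (checkout): HEAD=main@D [fix=E main=D]
After op 8 (commit): HEAD=main@F [fix=E main=F]
ancestors(fix=E): ['A', 'B', 'C', 'D', 'E']
ancestors(main=F): ['A', 'B', 'C', 'D', 'F']
common: ['A', 'B', 'C', 'D']

Answer: D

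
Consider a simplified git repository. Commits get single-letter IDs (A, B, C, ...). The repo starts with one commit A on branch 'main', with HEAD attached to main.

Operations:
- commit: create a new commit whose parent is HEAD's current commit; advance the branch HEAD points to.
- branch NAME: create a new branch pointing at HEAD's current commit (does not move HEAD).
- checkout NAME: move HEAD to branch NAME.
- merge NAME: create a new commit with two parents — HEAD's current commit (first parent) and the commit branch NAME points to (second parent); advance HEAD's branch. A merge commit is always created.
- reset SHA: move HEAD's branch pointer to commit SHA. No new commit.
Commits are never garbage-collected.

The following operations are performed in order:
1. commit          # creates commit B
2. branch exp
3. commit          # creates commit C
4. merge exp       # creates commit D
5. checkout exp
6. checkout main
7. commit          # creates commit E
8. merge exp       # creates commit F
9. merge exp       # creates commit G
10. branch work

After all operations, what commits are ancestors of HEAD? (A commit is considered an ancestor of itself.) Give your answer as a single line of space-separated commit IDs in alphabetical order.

Answer: A B C D E F G

Derivation:
After op 1 (commit): HEAD=main@B [main=B]
After op 2 (branch): HEAD=main@B [exp=B main=B]
After op 3 (commit): HEAD=main@C [exp=B main=C]
After op 4 (merge): HEAD=main@D [exp=B main=D]
After op 5 (checkout): HEAD=exp@B [exp=B main=D]
After op 6 (checkout): HEAD=main@D [exp=B main=D]
After op 7 (commit): HEAD=main@E [exp=B main=E]
After op 8 (merge): HEAD=main@F [exp=B main=F]
After op 9 (merge): HEAD=main@G [exp=B main=G]
After op 10 (branch): HEAD=main@G [exp=B main=G work=G]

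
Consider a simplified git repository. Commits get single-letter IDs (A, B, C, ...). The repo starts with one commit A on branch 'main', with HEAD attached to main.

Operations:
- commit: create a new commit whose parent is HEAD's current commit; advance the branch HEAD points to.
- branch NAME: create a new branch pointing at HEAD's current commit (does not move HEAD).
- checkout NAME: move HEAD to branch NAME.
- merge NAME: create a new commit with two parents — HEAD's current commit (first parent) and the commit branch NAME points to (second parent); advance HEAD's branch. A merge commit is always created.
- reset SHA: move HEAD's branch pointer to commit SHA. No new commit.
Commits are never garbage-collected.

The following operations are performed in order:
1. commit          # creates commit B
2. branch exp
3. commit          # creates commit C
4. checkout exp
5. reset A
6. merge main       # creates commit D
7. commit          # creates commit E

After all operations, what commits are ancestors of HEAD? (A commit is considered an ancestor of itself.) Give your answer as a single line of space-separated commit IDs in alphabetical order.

After op 1 (commit): HEAD=main@B [main=B]
After op 2 (branch): HEAD=main@B [exp=B main=B]
After op 3 (commit): HEAD=main@C [exp=B main=C]
After op 4 (checkout): HEAD=exp@B [exp=B main=C]
After op 5 (reset): HEAD=exp@A [exp=A main=C]
After op 6 (merge): HEAD=exp@D [exp=D main=C]
After op 7 (commit): HEAD=exp@E [exp=E main=C]

Answer: A B C D E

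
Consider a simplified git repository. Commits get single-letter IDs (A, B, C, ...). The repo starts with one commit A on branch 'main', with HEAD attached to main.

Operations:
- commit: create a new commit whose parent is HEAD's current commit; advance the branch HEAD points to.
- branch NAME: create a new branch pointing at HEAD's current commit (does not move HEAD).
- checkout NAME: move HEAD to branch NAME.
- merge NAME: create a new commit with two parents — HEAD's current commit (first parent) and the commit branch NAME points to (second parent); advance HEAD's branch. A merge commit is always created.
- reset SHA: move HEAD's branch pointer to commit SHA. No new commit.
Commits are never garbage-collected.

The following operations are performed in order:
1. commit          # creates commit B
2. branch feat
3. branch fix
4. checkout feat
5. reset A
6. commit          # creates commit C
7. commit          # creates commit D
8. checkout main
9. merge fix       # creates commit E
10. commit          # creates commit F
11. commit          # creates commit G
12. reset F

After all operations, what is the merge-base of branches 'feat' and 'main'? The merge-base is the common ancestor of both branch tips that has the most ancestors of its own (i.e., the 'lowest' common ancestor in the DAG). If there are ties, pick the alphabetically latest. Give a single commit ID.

After op 1 (commit): HEAD=main@B [main=B]
After op 2 (branch): HEAD=main@B [feat=B main=B]
After op 3 (branch): HEAD=main@B [feat=B fix=B main=B]
After op 4 (checkout): HEAD=feat@B [feat=B fix=B main=B]
After op 5 (reset): HEAD=feat@A [feat=A fix=B main=B]
After op 6 (commit): HEAD=feat@C [feat=C fix=B main=B]
After op 7 (commit): HEAD=feat@D [feat=D fix=B main=B]
After op 8 (checkout): HEAD=main@B [feat=D fix=B main=B]
After op 9 (merge): HEAD=main@E [feat=D fix=B main=E]
After op 10 (commit): HEAD=main@F [feat=D fix=B main=F]
After op 11 (commit): HEAD=main@G [feat=D fix=B main=G]
After op 12 (reset): HEAD=main@F [feat=D fix=B main=F]
ancestors(feat=D): ['A', 'C', 'D']
ancestors(main=F): ['A', 'B', 'E', 'F']
common: ['A']

Answer: A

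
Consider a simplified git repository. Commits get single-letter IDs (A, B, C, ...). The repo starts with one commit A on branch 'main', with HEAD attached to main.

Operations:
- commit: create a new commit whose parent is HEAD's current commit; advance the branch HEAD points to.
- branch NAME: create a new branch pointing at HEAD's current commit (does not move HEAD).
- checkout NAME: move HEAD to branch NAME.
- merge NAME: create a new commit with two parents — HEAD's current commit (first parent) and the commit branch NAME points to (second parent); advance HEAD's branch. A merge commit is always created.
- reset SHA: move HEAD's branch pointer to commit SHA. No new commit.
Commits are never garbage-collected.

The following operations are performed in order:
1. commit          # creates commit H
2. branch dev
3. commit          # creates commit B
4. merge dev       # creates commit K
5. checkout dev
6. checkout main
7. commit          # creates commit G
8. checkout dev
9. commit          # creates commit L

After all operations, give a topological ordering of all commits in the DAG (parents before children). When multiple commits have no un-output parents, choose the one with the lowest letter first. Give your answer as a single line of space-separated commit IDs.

Answer: A H B K G L

Derivation:
After op 1 (commit): HEAD=main@H [main=H]
After op 2 (branch): HEAD=main@H [dev=H main=H]
After op 3 (commit): HEAD=main@B [dev=H main=B]
After op 4 (merge): HEAD=main@K [dev=H main=K]
After op 5 (checkout): HEAD=dev@H [dev=H main=K]
After op 6 (checkout): HEAD=main@K [dev=H main=K]
After op 7 (commit): HEAD=main@G [dev=H main=G]
After op 8 (checkout): HEAD=dev@H [dev=H main=G]
After op 9 (commit): HEAD=dev@L [dev=L main=G]
commit A: parents=[]
commit B: parents=['H']
commit G: parents=['K']
commit H: parents=['A']
commit K: parents=['B', 'H']
commit L: parents=['H']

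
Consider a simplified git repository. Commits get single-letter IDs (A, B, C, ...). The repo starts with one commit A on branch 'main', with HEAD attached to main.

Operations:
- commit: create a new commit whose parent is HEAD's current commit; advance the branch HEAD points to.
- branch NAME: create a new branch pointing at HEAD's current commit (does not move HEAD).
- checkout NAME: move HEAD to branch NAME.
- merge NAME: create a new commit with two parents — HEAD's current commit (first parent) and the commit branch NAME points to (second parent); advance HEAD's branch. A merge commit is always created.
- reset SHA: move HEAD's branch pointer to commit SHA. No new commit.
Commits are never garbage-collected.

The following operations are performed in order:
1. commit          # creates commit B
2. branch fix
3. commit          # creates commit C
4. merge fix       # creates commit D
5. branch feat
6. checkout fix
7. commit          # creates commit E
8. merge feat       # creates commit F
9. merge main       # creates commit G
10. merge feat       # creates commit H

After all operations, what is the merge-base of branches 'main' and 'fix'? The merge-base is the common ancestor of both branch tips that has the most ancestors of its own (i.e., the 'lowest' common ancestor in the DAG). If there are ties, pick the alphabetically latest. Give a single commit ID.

Answer: D

Derivation:
After op 1 (commit): HEAD=main@B [main=B]
After op 2 (branch): HEAD=main@B [fix=B main=B]
After op 3 (commit): HEAD=main@C [fix=B main=C]
After op 4 (merge): HEAD=main@D [fix=B main=D]
After op 5 (branch): HEAD=main@D [feat=D fix=B main=D]
After op 6 (checkout): HEAD=fix@B [feat=D fix=B main=D]
After op 7 (commit): HEAD=fix@E [feat=D fix=E main=D]
After op 8 (merge): HEAD=fix@F [feat=D fix=F main=D]
After op 9 (merge): HEAD=fix@G [feat=D fix=G main=D]
After op 10 (merge): HEAD=fix@H [feat=D fix=H main=D]
ancestors(main=D): ['A', 'B', 'C', 'D']
ancestors(fix=H): ['A', 'B', 'C', 'D', 'E', 'F', 'G', 'H']
common: ['A', 'B', 'C', 'D']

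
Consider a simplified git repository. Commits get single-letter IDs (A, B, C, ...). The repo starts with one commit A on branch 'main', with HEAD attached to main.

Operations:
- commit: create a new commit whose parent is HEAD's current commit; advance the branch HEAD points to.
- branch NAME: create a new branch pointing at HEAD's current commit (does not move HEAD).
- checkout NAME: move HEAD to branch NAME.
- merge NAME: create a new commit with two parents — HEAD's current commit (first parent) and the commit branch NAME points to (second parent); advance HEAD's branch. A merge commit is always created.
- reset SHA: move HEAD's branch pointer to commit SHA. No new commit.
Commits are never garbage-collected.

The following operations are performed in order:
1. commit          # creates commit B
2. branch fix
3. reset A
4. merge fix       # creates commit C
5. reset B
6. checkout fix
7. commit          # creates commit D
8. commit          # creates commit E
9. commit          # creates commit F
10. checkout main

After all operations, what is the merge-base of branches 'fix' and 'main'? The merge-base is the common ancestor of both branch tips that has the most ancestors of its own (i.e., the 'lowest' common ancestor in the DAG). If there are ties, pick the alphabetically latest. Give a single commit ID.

Answer: B

Derivation:
After op 1 (commit): HEAD=main@B [main=B]
After op 2 (branch): HEAD=main@B [fix=B main=B]
After op 3 (reset): HEAD=main@A [fix=B main=A]
After op 4 (merge): HEAD=main@C [fix=B main=C]
After op 5 (reset): HEAD=main@B [fix=B main=B]
After op 6 (checkout): HEAD=fix@B [fix=B main=B]
After op 7 (commit): HEAD=fix@D [fix=D main=B]
After op 8 (commit): HEAD=fix@E [fix=E main=B]
After op 9 (commit): HEAD=fix@F [fix=F main=B]
After op 10 (checkout): HEAD=main@B [fix=F main=B]
ancestors(fix=F): ['A', 'B', 'D', 'E', 'F']
ancestors(main=B): ['A', 'B']
common: ['A', 'B']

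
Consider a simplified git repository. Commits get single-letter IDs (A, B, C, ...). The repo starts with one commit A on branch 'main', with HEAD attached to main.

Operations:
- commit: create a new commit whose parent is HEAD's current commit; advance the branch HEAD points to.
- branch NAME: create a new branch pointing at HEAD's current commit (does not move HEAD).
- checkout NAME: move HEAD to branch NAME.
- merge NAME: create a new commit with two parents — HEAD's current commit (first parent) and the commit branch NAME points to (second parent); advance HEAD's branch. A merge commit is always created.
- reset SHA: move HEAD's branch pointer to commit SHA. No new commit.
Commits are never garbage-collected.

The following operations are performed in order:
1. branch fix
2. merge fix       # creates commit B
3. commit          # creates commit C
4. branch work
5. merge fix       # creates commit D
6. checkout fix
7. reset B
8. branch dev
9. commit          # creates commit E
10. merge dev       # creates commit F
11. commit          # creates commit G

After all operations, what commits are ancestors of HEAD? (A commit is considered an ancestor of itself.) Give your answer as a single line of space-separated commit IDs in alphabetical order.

After op 1 (branch): HEAD=main@A [fix=A main=A]
After op 2 (merge): HEAD=main@B [fix=A main=B]
After op 3 (commit): HEAD=main@C [fix=A main=C]
After op 4 (branch): HEAD=main@C [fix=A main=C work=C]
After op 5 (merge): HEAD=main@D [fix=A main=D work=C]
After op 6 (checkout): HEAD=fix@A [fix=A main=D work=C]
After op 7 (reset): HEAD=fix@B [fix=B main=D work=C]
After op 8 (branch): HEAD=fix@B [dev=B fix=B main=D work=C]
After op 9 (commit): HEAD=fix@E [dev=B fix=E main=D work=C]
After op 10 (merge): HEAD=fix@F [dev=B fix=F main=D work=C]
After op 11 (commit): HEAD=fix@G [dev=B fix=G main=D work=C]

Answer: A B E F G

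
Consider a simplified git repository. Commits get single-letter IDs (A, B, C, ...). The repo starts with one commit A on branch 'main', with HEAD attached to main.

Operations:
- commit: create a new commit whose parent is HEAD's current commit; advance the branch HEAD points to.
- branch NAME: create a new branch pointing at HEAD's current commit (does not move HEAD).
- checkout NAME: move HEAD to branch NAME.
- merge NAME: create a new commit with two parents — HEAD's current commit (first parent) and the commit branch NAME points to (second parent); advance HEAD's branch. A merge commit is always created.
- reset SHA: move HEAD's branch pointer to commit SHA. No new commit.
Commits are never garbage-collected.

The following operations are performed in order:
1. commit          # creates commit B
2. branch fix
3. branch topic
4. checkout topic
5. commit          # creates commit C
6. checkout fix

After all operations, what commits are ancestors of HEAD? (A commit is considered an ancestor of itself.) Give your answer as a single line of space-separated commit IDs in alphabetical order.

Answer: A B

Derivation:
After op 1 (commit): HEAD=main@B [main=B]
After op 2 (branch): HEAD=main@B [fix=B main=B]
After op 3 (branch): HEAD=main@B [fix=B main=B topic=B]
After op 4 (checkout): HEAD=topic@B [fix=B main=B topic=B]
After op 5 (commit): HEAD=topic@C [fix=B main=B topic=C]
After op 6 (checkout): HEAD=fix@B [fix=B main=B topic=C]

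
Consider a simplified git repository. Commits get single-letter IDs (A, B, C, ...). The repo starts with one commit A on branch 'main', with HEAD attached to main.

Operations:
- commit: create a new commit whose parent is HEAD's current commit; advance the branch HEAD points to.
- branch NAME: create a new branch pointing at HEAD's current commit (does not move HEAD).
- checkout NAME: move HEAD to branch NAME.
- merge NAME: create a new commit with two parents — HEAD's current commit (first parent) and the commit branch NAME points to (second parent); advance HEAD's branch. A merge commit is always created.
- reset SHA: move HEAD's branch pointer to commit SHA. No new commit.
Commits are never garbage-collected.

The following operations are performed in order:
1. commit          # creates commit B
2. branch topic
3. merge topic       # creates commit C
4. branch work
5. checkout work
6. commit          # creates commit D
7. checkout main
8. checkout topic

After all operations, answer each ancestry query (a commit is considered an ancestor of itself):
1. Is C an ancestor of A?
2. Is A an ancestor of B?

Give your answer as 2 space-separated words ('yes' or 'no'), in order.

Answer: no yes

Derivation:
After op 1 (commit): HEAD=main@B [main=B]
After op 2 (branch): HEAD=main@B [main=B topic=B]
After op 3 (merge): HEAD=main@C [main=C topic=B]
After op 4 (branch): HEAD=main@C [main=C topic=B work=C]
After op 5 (checkout): HEAD=work@C [main=C topic=B work=C]
After op 6 (commit): HEAD=work@D [main=C topic=B work=D]
After op 7 (checkout): HEAD=main@C [main=C topic=B work=D]
After op 8 (checkout): HEAD=topic@B [main=C topic=B work=D]
ancestors(A) = {A}; C in? no
ancestors(B) = {A,B}; A in? yes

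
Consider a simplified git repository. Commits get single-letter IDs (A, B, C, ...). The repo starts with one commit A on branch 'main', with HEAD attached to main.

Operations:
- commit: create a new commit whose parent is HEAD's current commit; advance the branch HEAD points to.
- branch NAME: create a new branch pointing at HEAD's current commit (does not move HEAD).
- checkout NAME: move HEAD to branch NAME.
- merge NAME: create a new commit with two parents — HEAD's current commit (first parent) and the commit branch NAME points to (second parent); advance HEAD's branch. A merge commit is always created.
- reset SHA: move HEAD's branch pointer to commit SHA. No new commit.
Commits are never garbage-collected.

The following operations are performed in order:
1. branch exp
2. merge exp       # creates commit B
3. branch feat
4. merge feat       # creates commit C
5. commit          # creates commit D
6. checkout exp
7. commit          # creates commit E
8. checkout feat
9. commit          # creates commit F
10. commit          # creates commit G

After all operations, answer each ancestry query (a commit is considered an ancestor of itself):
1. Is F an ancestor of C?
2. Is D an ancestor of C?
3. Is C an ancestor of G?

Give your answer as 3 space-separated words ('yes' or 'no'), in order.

After op 1 (branch): HEAD=main@A [exp=A main=A]
After op 2 (merge): HEAD=main@B [exp=A main=B]
After op 3 (branch): HEAD=main@B [exp=A feat=B main=B]
After op 4 (merge): HEAD=main@C [exp=A feat=B main=C]
After op 5 (commit): HEAD=main@D [exp=A feat=B main=D]
After op 6 (checkout): HEAD=exp@A [exp=A feat=B main=D]
After op 7 (commit): HEAD=exp@E [exp=E feat=B main=D]
After op 8 (checkout): HEAD=feat@B [exp=E feat=B main=D]
After op 9 (commit): HEAD=feat@F [exp=E feat=F main=D]
After op 10 (commit): HEAD=feat@G [exp=E feat=G main=D]
ancestors(C) = {A,B,C}; F in? no
ancestors(C) = {A,B,C}; D in? no
ancestors(G) = {A,B,F,G}; C in? no

Answer: no no no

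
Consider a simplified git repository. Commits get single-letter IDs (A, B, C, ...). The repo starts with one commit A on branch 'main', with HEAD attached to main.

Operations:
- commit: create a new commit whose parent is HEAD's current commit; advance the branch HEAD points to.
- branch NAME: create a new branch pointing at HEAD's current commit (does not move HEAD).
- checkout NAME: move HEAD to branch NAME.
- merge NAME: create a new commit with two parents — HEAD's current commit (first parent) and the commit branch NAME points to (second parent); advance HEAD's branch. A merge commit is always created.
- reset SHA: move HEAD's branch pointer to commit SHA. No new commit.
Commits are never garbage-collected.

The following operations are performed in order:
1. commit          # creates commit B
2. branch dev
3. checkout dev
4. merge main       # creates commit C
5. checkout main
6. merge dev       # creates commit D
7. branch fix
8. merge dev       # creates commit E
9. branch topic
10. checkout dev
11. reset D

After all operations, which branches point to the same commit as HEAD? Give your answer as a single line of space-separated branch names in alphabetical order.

Answer: dev fix

Derivation:
After op 1 (commit): HEAD=main@B [main=B]
After op 2 (branch): HEAD=main@B [dev=B main=B]
After op 3 (checkout): HEAD=dev@B [dev=B main=B]
After op 4 (merge): HEAD=dev@C [dev=C main=B]
After op 5 (checkout): HEAD=main@B [dev=C main=B]
After op 6 (merge): HEAD=main@D [dev=C main=D]
After op 7 (branch): HEAD=main@D [dev=C fix=D main=D]
After op 8 (merge): HEAD=main@E [dev=C fix=D main=E]
After op 9 (branch): HEAD=main@E [dev=C fix=D main=E topic=E]
After op 10 (checkout): HEAD=dev@C [dev=C fix=D main=E topic=E]
After op 11 (reset): HEAD=dev@D [dev=D fix=D main=E topic=E]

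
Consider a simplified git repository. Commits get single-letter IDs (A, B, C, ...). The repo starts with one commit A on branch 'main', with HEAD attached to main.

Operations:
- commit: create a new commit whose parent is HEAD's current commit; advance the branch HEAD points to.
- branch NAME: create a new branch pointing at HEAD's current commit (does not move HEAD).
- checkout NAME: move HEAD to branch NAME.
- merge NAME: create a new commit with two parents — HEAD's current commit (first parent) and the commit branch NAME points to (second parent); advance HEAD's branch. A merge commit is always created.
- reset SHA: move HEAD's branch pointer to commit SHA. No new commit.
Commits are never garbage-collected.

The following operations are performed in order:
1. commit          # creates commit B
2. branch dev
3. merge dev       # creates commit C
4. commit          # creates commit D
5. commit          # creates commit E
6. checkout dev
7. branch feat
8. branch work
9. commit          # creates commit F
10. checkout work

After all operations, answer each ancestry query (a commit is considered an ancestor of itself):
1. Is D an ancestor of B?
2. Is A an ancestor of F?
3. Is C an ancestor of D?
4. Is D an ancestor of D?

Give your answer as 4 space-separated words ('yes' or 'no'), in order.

After op 1 (commit): HEAD=main@B [main=B]
After op 2 (branch): HEAD=main@B [dev=B main=B]
After op 3 (merge): HEAD=main@C [dev=B main=C]
After op 4 (commit): HEAD=main@D [dev=B main=D]
After op 5 (commit): HEAD=main@E [dev=B main=E]
After op 6 (checkout): HEAD=dev@B [dev=B main=E]
After op 7 (branch): HEAD=dev@B [dev=B feat=B main=E]
After op 8 (branch): HEAD=dev@B [dev=B feat=B main=E work=B]
After op 9 (commit): HEAD=dev@F [dev=F feat=B main=E work=B]
After op 10 (checkout): HEAD=work@B [dev=F feat=B main=E work=B]
ancestors(B) = {A,B}; D in? no
ancestors(F) = {A,B,F}; A in? yes
ancestors(D) = {A,B,C,D}; C in? yes
ancestors(D) = {A,B,C,D}; D in? yes

Answer: no yes yes yes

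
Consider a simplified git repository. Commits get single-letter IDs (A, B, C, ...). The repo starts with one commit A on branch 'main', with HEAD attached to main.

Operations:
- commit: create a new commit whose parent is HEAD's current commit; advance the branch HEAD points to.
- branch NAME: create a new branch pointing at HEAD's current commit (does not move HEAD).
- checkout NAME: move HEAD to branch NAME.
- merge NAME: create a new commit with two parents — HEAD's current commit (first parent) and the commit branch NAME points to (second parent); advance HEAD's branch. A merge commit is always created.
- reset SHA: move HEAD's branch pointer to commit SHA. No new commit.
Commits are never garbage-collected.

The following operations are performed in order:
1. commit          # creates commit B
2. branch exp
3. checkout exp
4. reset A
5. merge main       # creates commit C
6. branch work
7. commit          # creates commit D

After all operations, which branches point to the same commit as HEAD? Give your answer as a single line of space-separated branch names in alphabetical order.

After op 1 (commit): HEAD=main@B [main=B]
After op 2 (branch): HEAD=main@B [exp=B main=B]
After op 3 (checkout): HEAD=exp@B [exp=B main=B]
After op 4 (reset): HEAD=exp@A [exp=A main=B]
After op 5 (merge): HEAD=exp@C [exp=C main=B]
After op 6 (branch): HEAD=exp@C [exp=C main=B work=C]
After op 7 (commit): HEAD=exp@D [exp=D main=B work=C]

Answer: exp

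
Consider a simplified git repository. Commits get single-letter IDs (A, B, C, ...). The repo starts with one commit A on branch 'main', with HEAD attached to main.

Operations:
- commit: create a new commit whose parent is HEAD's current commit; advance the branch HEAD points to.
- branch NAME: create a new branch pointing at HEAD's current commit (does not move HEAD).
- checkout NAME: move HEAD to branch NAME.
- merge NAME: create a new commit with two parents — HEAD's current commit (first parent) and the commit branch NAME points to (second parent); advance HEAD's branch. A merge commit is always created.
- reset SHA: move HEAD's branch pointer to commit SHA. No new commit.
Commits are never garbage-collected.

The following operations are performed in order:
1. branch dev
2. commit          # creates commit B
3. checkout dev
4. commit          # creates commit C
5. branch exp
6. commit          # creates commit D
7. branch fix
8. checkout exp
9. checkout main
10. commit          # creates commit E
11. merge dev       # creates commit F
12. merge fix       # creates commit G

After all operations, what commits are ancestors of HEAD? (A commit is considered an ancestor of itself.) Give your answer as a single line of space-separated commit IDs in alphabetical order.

After op 1 (branch): HEAD=main@A [dev=A main=A]
After op 2 (commit): HEAD=main@B [dev=A main=B]
After op 3 (checkout): HEAD=dev@A [dev=A main=B]
After op 4 (commit): HEAD=dev@C [dev=C main=B]
After op 5 (branch): HEAD=dev@C [dev=C exp=C main=B]
After op 6 (commit): HEAD=dev@D [dev=D exp=C main=B]
After op 7 (branch): HEAD=dev@D [dev=D exp=C fix=D main=B]
After op 8 (checkout): HEAD=exp@C [dev=D exp=C fix=D main=B]
After op 9 (checkout): HEAD=main@B [dev=D exp=C fix=D main=B]
After op 10 (commit): HEAD=main@E [dev=D exp=C fix=D main=E]
After op 11 (merge): HEAD=main@F [dev=D exp=C fix=D main=F]
After op 12 (merge): HEAD=main@G [dev=D exp=C fix=D main=G]

Answer: A B C D E F G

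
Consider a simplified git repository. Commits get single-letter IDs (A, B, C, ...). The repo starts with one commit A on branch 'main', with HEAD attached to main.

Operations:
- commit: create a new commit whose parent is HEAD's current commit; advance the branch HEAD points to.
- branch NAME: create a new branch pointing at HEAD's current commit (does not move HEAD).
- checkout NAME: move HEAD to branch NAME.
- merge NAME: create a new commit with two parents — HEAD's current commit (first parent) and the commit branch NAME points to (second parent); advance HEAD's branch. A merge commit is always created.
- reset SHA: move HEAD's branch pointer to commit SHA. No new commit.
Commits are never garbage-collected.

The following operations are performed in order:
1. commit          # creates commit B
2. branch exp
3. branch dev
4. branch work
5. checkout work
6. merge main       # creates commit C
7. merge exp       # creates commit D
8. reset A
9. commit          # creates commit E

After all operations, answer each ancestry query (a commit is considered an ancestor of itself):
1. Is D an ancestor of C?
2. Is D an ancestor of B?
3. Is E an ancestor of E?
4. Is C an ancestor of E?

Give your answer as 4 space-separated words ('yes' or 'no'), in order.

After op 1 (commit): HEAD=main@B [main=B]
After op 2 (branch): HEAD=main@B [exp=B main=B]
After op 3 (branch): HEAD=main@B [dev=B exp=B main=B]
After op 4 (branch): HEAD=main@B [dev=B exp=B main=B work=B]
After op 5 (checkout): HEAD=work@B [dev=B exp=B main=B work=B]
After op 6 (merge): HEAD=work@C [dev=B exp=B main=B work=C]
After op 7 (merge): HEAD=work@D [dev=B exp=B main=B work=D]
After op 8 (reset): HEAD=work@A [dev=B exp=B main=B work=A]
After op 9 (commit): HEAD=work@E [dev=B exp=B main=B work=E]
ancestors(C) = {A,B,C}; D in? no
ancestors(B) = {A,B}; D in? no
ancestors(E) = {A,E}; E in? yes
ancestors(E) = {A,E}; C in? no

Answer: no no yes no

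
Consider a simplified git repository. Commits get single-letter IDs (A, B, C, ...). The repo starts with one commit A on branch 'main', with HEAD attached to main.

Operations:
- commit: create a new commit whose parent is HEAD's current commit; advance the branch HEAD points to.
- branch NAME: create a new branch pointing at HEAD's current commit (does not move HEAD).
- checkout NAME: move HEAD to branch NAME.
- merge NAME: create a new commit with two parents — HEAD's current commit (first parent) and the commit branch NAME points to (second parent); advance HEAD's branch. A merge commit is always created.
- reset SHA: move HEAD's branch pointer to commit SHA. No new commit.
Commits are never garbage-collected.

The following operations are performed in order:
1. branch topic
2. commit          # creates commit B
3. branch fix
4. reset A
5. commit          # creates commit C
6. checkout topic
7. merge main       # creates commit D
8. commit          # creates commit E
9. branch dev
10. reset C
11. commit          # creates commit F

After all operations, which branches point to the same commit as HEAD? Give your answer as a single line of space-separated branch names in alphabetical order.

After op 1 (branch): HEAD=main@A [main=A topic=A]
After op 2 (commit): HEAD=main@B [main=B topic=A]
After op 3 (branch): HEAD=main@B [fix=B main=B topic=A]
After op 4 (reset): HEAD=main@A [fix=B main=A topic=A]
After op 5 (commit): HEAD=main@C [fix=B main=C topic=A]
After op 6 (checkout): HEAD=topic@A [fix=B main=C topic=A]
After op 7 (merge): HEAD=topic@D [fix=B main=C topic=D]
After op 8 (commit): HEAD=topic@E [fix=B main=C topic=E]
After op 9 (branch): HEAD=topic@E [dev=E fix=B main=C topic=E]
After op 10 (reset): HEAD=topic@C [dev=E fix=B main=C topic=C]
After op 11 (commit): HEAD=topic@F [dev=E fix=B main=C topic=F]

Answer: topic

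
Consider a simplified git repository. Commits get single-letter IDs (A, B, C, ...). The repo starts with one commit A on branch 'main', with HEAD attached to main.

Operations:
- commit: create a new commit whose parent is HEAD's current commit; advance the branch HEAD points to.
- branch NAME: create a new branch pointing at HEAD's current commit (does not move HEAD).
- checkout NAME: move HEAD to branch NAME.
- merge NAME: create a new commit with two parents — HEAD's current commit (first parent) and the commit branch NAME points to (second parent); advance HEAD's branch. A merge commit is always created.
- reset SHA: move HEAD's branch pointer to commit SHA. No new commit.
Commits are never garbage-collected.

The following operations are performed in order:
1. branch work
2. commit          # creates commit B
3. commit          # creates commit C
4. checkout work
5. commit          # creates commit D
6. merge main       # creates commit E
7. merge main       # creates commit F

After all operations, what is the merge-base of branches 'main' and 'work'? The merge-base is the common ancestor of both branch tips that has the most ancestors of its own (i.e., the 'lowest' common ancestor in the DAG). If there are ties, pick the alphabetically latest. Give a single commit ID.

Answer: C

Derivation:
After op 1 (branch): HEAD=main@A [main=A work=A]
After op 2 (commit): HEAD=main@B [main=B work=A]
After op 3 (commit): HEAD=main@C [main=C work=A]
After op 4 (checkout): HEAD=work@A [main=C work=A]
After op 5 (commit): HEAD=work@D [main=C work=D]
After op 6 (merge): HEAD=work@E [main=C work=E]
After op 7 (merge): HEAD=work@F [main=C work=F]
ancestors(main=C): ['A', 'B', 'C']
ancestors(work=F): ['A', 'B', 'C', 'D', 'E', 'F']
common: ['A', 'B', 'C']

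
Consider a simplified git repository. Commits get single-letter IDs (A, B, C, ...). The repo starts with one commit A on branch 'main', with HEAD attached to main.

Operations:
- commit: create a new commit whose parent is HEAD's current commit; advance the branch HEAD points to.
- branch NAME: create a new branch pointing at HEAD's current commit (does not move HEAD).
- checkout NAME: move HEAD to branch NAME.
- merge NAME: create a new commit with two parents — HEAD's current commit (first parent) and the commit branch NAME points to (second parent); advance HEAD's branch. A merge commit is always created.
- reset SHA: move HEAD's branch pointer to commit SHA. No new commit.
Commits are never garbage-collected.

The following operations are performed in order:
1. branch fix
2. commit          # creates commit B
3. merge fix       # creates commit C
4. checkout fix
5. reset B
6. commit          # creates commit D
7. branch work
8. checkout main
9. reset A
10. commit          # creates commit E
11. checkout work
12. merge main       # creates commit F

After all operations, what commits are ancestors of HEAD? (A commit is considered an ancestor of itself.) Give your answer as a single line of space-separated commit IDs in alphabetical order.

After op 1 (branch): HEAD=main@A [fix=A main=A]
After op 2 (commit): HEAD=main@B [fix=A main=B]
After op 3 (merge): HEAD=main@C [fix=A main=C]
After op 4 (checkout): HEAD=fix@A [fix=A main=C]
After op 5 (reset): HEAD=fix@B [fix=B main=C]
After op 6 (commit): HEAD=fix@D [fix=D main=C]
After op 7 (branch): HEAD=fix@D [fix=D main=C work=D]
After op 8 (checkout): HEAD=main@C [fix=D main=C work=D]
After op 9 (reset): HEAD=main@A [fix=D main=A work=D]
After op 10 (commit): HEAD=main@E [fix=D main=E work=D]
After op 11 (checkout): HEAD=work@D [fix=D main=E work=D]
After op 12 (merge): HEAD=work@F [fix=D main=E work=F]

Answer: A B D E F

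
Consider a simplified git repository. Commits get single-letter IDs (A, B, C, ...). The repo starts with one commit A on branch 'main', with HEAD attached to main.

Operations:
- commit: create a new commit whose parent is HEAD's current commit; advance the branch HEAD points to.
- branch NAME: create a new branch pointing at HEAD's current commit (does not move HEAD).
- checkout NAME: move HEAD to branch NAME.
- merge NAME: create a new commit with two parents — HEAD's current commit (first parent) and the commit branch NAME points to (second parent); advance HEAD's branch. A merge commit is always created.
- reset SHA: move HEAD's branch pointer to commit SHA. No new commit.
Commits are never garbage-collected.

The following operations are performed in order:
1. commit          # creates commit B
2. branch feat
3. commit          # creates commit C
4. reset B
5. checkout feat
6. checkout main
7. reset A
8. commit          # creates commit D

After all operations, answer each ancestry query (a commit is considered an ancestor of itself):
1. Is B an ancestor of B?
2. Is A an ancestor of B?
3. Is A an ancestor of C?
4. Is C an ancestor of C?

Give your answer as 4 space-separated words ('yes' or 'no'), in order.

After op 1 (commit): HEAD=main@B [main=B]
After op 2 (branch): HEAD=main@B [feat=B main=B]
After op 3 (commit): HEAD=main@C [feat=B main=C]
After op 4 (reset): HEAD=main@B [feat=B main=B]
After op 5 (checkout): HEAD=feat@B [feat=B main=B]
After op 6 (checkout): HEAD=main@B [feat=B main=B]
After op 7 (reset): HEAD=main@A [feat=B main=A]
After op 8 (commit): HEAD=main@D [feat=B main=D]
ancestors(B) = {A,B}; B in? yes
ancestors(B) = {A,B}; A in? yes
ancestors(C) = {A,B,C}; A in? yes
ancestors(C) = {A,B,C}; C in? yes

Answer: yes yes yes yes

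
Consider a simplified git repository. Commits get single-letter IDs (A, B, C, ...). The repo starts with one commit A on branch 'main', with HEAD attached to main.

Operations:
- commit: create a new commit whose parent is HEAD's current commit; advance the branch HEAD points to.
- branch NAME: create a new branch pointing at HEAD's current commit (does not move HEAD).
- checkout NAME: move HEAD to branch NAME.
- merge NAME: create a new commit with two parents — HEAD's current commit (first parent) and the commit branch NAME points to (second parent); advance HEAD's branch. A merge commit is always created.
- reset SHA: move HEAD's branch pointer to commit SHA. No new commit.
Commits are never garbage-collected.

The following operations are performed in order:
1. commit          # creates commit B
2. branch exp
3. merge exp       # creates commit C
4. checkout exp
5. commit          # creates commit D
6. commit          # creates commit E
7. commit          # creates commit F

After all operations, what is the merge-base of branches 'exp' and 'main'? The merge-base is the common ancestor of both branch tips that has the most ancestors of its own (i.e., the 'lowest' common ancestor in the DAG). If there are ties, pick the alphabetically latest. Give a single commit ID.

After op 1 (commit): HEAD=main@B [main=B]
After op 2 (branch): HEAD=main@B [exp=B main=B]
After op 3 (merge): HEAD=main@C [exp=B main=C]
After op 4 (checkout): HEAD=exp@B [exp=B main=C]
After op 5 (commit): HEAD=exp@D [exp=D main=C]
After op 6 (commit): HEAD=exp@E [exp=E main=C]
After op 7 (commit): HEAD=exp@F [exp=F main=C]
ancestors(exp=F): ['A', 'B', 'D', 'E', 'F']
ancestors(main=C): ['A', 'B', 'C']
common: ['A', 'B']

Answer: B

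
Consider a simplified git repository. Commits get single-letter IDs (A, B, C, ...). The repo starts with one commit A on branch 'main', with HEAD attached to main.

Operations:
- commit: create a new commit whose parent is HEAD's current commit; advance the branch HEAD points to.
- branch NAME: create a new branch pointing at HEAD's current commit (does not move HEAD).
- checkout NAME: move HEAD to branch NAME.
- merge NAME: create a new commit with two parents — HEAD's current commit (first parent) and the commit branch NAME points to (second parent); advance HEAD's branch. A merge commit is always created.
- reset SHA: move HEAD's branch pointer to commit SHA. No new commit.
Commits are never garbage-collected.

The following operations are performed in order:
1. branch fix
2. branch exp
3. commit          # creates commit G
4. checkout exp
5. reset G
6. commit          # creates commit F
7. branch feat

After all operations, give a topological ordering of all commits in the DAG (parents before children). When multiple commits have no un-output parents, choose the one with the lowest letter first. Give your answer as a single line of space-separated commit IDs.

Answer: A G F

Derivation:
After op 1 (branch): HEAD=main@A [fix=A main=A]
After op 2 (branch): HEAD=main@A [exp=A fix=A main=A]
After op 3 (commit): HEAD=main@G [exp=A fix=A main=G]
After op 4 (checkout): HEAD=exp@A [exp=A fix=A main=G]
After op 5 (reset): HEAD=exp@G [exp=G fix=A main=G]
After op 6 (commit): HEAD=exp@F [exp=F fix=A main=G]
After op 7 (branch): HEAD=exp@F [exp=F feat=F fix=A main=G]
commit A: parents=[]
commit F: parents=['G']
commit G: parents=['A']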